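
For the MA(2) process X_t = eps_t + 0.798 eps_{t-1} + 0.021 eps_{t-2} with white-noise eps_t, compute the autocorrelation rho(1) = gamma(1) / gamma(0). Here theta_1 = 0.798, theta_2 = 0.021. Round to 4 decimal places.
\rho(1) = 0.4976

For an MA(q) process with theta_0 = 1, the autocovariance is
  gamma(k) = sigma^2 * sum_{i=0..q-k} theta_i * theta_{i+k},
and rho(k) = gamma(k) / gamma(0). Sigma^2 cancels.
  numerator   = (1)*(0.798) + (0.798)*(0.021) = 0.814758.
  denominator = (1)^2 + (0.798)^2 + (0.021)^2 = 1.637245.
  rho(1) = 0.814758 / 1.637245 = 0.4976.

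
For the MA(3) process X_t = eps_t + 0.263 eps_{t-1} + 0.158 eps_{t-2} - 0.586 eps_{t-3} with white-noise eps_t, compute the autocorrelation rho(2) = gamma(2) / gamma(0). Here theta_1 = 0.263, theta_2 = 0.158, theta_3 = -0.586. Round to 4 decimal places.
\rho(2) = 0.0027

For an MA(q) process with theta_0 = 1, the autocovariance is
  gamma(k) = sigma^2 * sum_{i=0..q-k} theta_i * theta_{i+k},
and rho(k) = gamma(k) / gamma(0). Sigma^2 cancels.
  numerator   = (1)*(0.158) + (0.263)*(-0.586) = 0.003882.
  denominator = (1)^2 + (0.263)^2 + (0.158)^2 + (-0.586)^2 = 1.437529.
  rho(2) = 0.003882 / 1.437529 = 0.0027.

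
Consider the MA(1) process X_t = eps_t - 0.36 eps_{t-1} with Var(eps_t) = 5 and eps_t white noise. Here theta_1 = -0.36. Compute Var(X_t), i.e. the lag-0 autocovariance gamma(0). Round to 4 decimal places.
\gamma(0) = 5.6480

For an MA(q) process X_t = eps_t + sum_i theta_i eps_{t-i} with
Var(eps_t) = sigma^2, the variance is
  gamma(0) = sigma^2 * (1 + sum_i theta_i^2).
  sum_i theta_i^2 = (-0.36)^2 = 0.1296.
  gamma(0) = 5 * (1 + 0.1296) = 5 * 1.1296 = 5.648, which rounds to 5.6480.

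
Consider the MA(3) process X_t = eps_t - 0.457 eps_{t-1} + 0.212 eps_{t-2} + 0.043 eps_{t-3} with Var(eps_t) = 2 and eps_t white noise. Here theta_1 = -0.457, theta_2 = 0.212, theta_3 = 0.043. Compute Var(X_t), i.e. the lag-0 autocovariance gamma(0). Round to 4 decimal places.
\gamma(0) = 2.5113

For an MA(q) process X_t = eps_t + sum_i theta_i eps_{t-i} with
Var(eps_t) = sigma^2, the variance is
  gamma(0) = sigma^2 * (1 + sum_i theta_i^2).
  sum_i theta_i^2 = (-0.457)^2 + (0.212)^2 + (0.043)^2 = 0.208849 + 0.044944 + 0.001849 = 0.255642.
  gamma(0) = 2 * (1 + 0.255642) = 2 * 1.255642 = 2.511284, which rounds to 2.5113.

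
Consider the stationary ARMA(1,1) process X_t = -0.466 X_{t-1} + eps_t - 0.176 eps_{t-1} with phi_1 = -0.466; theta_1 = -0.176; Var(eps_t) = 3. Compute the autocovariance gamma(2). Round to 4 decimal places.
\gamma(2) = 1.2405

Multiply the model equation by X_{t-k} and take expectations. With theta_0 = psi_0 = 1 and psi_j the MA(infinity) weights, this gives
  gamma(k) - sum_i phi_i gamma(k-i) = c_k,
  c_k = sigma^2 * sum_{j=k..q} theta_j psi_{j-k}   (c_k = 0 for k > q),
using gamma(-m) = gamma(m).
psi-weights needed (psi_j = theta_j + sum_i phi_i psi_{j-i}):
  psi_1 = theta_1 + phi_1 = -0.176 + (-0.466) = -0.642
Right-hand sides:
  c_0 = sigma^2 (1 + theta_1 psi_1) = 3 * (1 + (-0.176)(-0.642)) = 3 * 1.112992 = 3.338976
  c_1 = sigma^2 theta_1 = 3 * (-0.176) = -0.528
  c_2 = 0
Equations for k = 0 and k = 1 (AR order 1):
  gamma(0) = phi_1 gamma(1) + c_0
  gamma(1) = phi_1 gamma(0) + c_1
Substituting the second into the first: gamma(0) (1 - phi_1^2) = c_0 + phi_1 c_1, so
  gamma(0) = (c_0 + phi_1 c_1) / (1 - phi_1^2) = (3.338976 + (-0.466)(-0.528)) / (1 - (-0.466)^2) = 3.585024 / 0.782844 = 4.579487.
  gamma(1) = phi_1 gamma(0) + c_1 = (-0.466)(4.579487) + (-0.528) = -2.662041.
For k = 2 (> q): gamma(2) = phi_1 gamma(1) = (-0.466)(-2.662041) = 1.240511.
Therefore gamma(2) = 1.2405 (to 4 decimal places).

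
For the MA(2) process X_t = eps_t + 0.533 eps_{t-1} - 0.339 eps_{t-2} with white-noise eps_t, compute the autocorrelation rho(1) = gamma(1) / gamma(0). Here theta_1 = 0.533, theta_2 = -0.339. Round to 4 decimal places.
\rho(1) = 0.2518

For an MA(q) process with theta_0 = 1, the autocovariance is
  gamma(k) = sigma^2 * sum_{i=0..q-k} theta_i * theta_{i+k},
and rho(k) = gamma(k) / gamma(0). Sigma^2 cancels.
  numerator   = (1)*(0.533) + (0.533)*(-0.339) = 0.352313.
  denominator = (1)^2 + (0.533)^2 + (-0.339)^2 = 1.39901.
  rho(1) = 0.352313 / 1.39901 = 0.2518.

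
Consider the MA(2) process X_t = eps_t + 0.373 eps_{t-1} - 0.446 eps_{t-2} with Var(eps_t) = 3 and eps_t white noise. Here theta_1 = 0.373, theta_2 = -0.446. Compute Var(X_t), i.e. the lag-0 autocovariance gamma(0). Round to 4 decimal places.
\gamma(0) = 4.0141

For an MA(q) process X_t = eps_t + sum_i theta_i eps_{t-i} with
Var(eps_t) = sigma^2, the variance is
  gamma(0) = sigma^2 * (1 + sum_i theta_i^2).
  sum_i theta_i^2 = (0.373)^2 + (-0.446)^2 = 0.139129 + 0.198916 = 0.338045.
  gamma(0) = 3 * (1 + 0.338045) = 3 * 1.338045 = 4.014135, which rounds to 4.0141.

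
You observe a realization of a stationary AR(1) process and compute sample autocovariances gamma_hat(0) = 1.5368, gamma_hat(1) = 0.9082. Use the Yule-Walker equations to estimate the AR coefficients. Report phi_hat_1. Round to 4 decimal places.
\hat\phi_{1} = 0.5910

The Yule-Walker equations for an AR(p) process read, in matrix form,
  Gamma_p phi = r_p,   with   (Gamma_p)_{ij} = gamma(|i - j|),
                       (r_p)_i = gamma(i),   i,j = 1..p.
Substitute the sample gammas (Toeplitz matrix and right-hand side of size 1):
  Gamma_p = [[1.5368]]
  r_p     = [0.9082]
With p = 1 this is the single equation gamma(0) phi_1 = gamma(1):
  phi_hat_1 = gamma(1) / gamma(0) = 0.9082 / 1.5368 = 0.5910.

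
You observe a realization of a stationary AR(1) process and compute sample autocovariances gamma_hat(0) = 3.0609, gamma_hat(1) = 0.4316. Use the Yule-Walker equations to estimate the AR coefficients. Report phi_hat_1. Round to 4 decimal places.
\hat\phi_{1} = 0.1410

The Yule-Walker equations for an AR(p) process read, in matrix form,
  Gamma_p phi = r_p,   with   (Gamma_p)_{ij} = gamma(|i - j|),
                       (r_p)_i = gamma(i),   i,j = 1..p.
Substitute the sample gammas (Toeplitz matrix and right-hand side of size 1):
  Gamma_p = [[3.0609]]
  r_p     = [0.4316]
With p = 1 this is the single equation gamma(0) phi_1 = gamma(1):
  phi_hat_1 = gamma(1) / gamma(0) = 0.4316 / 3.0609 = 0.1410.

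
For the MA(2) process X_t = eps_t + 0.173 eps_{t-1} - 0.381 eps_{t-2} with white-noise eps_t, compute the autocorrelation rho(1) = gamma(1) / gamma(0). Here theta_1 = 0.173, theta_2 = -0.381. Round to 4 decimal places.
\rho(1) = 0.0911

For an MA(q) process with theta_0 = 1, the autocovariance is
  gamma(k) = sigma^2 * sum_{i=0..q-k} theta_i * theta_{i+k},
and rho(k) = gamma(k) / gamma(0). Sigma^2 cancels.
  numerator   = (1)*(0.173) + (0.173)*(-0.381) = 0.107087.
  denominator = (1)^2 + (0.173)^2 + (-0.381)^2 = 1.17509.
  rho(1) = 0.107087 / 1.17509 = 0.0911.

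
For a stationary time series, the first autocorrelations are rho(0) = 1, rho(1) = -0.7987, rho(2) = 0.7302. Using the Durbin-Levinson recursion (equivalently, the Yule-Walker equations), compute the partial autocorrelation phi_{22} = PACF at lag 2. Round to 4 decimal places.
\phi_{22} = 0.2549

The PACF at lag k is phi_{kk}, the last component of the solution
to the Yule-Walker system G_k phi = r_k where
  (G_k)_{ij} = rho(|i - j|), (r_k)_i = rho(i), i,j = 1..k.
Equivalently, Durbin-Levinson gives phi_{kk} iteratively:
  phi_{11} = rho(1)
  phi_{kk} = [rho(k) - sum_{j=1..k-1} phi_{k-1,j} rho(k-j)]
            / [1 - sum_{j=1..k-1} phi_{k-1,j} rho(j)],
  phi_{k,j} = phi_{k-1,j} - phi_{kk} phi_{k-1,k-j},  j = 1..k-1.
Step k = 1:
  phi_11 = rho(1) = -0.7987.
Step k = 2:
  phi_22 = [rho(2) - phi_11 rho(1)] / [1 - phi_11 rho(1)] = [0.7302 - (-0.7987)(-0.7987)] / [1 - (-0.7987)(-0.7987)]
         = 0.09227831 / 0.36207831 = 0.2549.
Therefore phi_{22} = 0.2549.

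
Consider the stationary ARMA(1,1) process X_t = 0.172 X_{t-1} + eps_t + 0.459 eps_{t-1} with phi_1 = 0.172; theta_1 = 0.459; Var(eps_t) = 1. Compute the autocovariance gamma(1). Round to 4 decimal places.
\gamma(1) = 0.7016

Multiply the model equation by X_{t-k} and take expectations. With theta_0 = psi_0 = 1 and psi_j the MA(infinity) weights, this gives
  gamma(k) - sum_i phi_i gamma(k-i) = c_k,
  c_k = sigma^2 * sum_{j=k..q} theta_j psi_{j-k}   (c_k = 0 for k > q),
using gamma(-m) = gamma(m).
psi-weights needed (psi_j = theta_j + sum_i phi_i psi_{j-i}):
  psi_1 = theta_1 + phi_1 = 0.459 + (0.172) = 0.631
Right-hand sides:
  c_0 = sigma^2 (1 + theta_1 psi_1) = 1 * (1 + (0.459)(0.631)) = 1 * 1.289629 = 1.289629
  c_1 = sigma^2 theta_1 = 1 * (0.459) = 0.459
  c_2 = 0
Equations for k = 0 and k = 1 (AR order 1):
  gamma(0) = phi_1 gamma(1) + c_0
  gamma(1) = phi_1 gamma(0) + c_1
Substituting the second into the first: gamma(0) (1 - phi_1^2) = c_0 + phi_1 c_1, so
  gamma(0) = (c_0 + phi_1 c_1) / (1 - phi_1^2) = (1.289629 + (0.172)(0.459)) / (1 - (0.172)^2) = 1.368577 / 0.970416 = 1.410299.
  gamma(1) = phi_1 gamma(0) + c_1 = (0.172)(1.410299) + (0.459) = 0.701571.
Therefore gamma(1) = 0.7016 (to 4 decimal places).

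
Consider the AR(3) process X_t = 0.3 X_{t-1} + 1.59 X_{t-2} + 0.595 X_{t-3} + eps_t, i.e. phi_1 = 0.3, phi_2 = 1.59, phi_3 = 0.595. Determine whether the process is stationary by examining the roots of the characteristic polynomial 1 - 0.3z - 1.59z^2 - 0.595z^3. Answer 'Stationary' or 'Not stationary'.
\text{Not stationary}

The AR(p) characteristic polynomial is P(z) = 1 - 0.3z - 1.59z^2 - 0.595z^3.
Stationarity requires all roots to lie outside the unit circle, i.e. |z| > 1 for every root.
Degree 3: look for a simple real root z0 first, then factor out (1 - z/z0) and solve the remaining quadratic.
Testing z0 = -2: P(-2) = 1 + (-0.3)(-2) + (-1.59)(-2)^2 + (-0.595)(-2)^3
  = 1 + (0.6) + (-6.36) + (4.76) = 0.  So z_0 = -2 is a root, |z_0| = 2.
Divide out the factor (1 + 0.5 z) = (1 - z/z0) (since 1/z0 = -0.5):
  P(z) = (1 + 0.5 z)(1 + (-0.8) z + (-1.19) z^2)
  [check: z-coef -0.8 - (-0.5) = -0.3; z^2-coef -1.19 - (-0.5)(-0.8) = -1.59; z^3-coef -(-0.5)(-1.19) = -0.595.]
Remaining roots from the quadratic factor 1 + (-0.8) z + (-1.19) z^2:
  Set 1 + (-0.8) z + (-1.19) z^2 = 0, i.e. a z^2 + b z + c = 0 with a = -1.19, b = -0.8, c = 1.
  Discriminant D = b^2 - 4ac = (-0.8)^2 - 4*(-1.19)*1 = 0.64 - (-4.76) = 5.4.
  D >= 0, so the roots are real: z = (-b +/- sqrt(D)) / (2a) = (0.8 +/- 2.32379) / (-2.38).
    z_1 = (0.8 + 2.32379) / (-2.38) = -1.3125,   |z_1| = 1.3125.
    z_2 = (0.8 - 2.32379) / (-2.38) = 0.6402,   |z_2| = 0.6402.
Moduli of all roots: 2.0000, 1.3125, 0.6402.
All moduli strictly greater than 1? No.
Verdict: Not stationary.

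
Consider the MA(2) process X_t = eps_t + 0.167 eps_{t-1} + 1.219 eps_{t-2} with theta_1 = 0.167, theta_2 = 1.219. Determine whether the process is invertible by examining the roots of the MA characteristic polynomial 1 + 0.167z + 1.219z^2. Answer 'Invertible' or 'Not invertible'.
\text{Not invertible}

The MA(q) characteristic polynomial is P(z) = 1 + 0.167z + 1.219z^2.
Invertibility requires all roots to lie outside the unit circle, i.e. |z| > 1 for every root.
Set 1 + (0.167) z + (1.219) z^2 = 0, i.e. a z^2 + b z + c = 0 with a = 1.219, b = 0.167, c = 1.
Discriminant D = b^2 - 4ac = (0.167)^2 - 4*(1.219)*1 = 0.027889 - (4.876) = -4.848111.
D < 0, so the roots are the complex-conjugate pair z = (-b +/- i sqrt(-D)) / (2a) = -0.0685 +/- 0.9031i.
For a conjugate pair |z|^2 = z * conj(z) = (product of roots) = c/a = 1/(1.219) = 0.820345, so |z| = sqrt(0.820345) = 0.9057 for both roots.
Moduli of all roots: 0.9057, 0.9057.
All moduli strictly greater than 1? No.
Verdict: Not invertible.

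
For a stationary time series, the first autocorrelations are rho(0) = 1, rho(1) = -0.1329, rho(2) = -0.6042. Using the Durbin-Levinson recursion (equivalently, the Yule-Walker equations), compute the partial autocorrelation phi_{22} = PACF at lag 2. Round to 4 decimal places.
\phi_{22} = -0.6330

The PACF at lag k is phi_{kk}, the last component of the solution
to the Yule-Walker system G_k phi = r_k where
  (G_k)_{ij} = rho(|i - j|), (r_k)_i = rho(i), i,j = 1..k.
Equivalently, Durbin-Levinson gives phi_{kk} iteratively:
  phi_{11} = rho(1)
  phi_{kk} = [rho(k) - sum_{j=1..k-1} phi_{k-1,j} rho(k-j)]
            / [1 - sum_{j=1..k-1} phi_{k-1,j} rho(j)],
  phi_{k,j} = phi_{k-1,j} - phi_{kk} phi_{k-1,k-j},  j = 1..k-1.
Step k = 1:
  phi_11 = rho(1) = -0.1329.
Step k = 2:
  phi_22 = [rho(2) - phi_11 rho(1)] / [1 - phi_11 rho(1)] = [-0.6042 - (-0.1329)(-0.1329)] / [1 - (-0.1329)(-0.1329)]
         = -0.62186241 / 0.98233759 = -0.633.
Therefore phi_{22} = -0.6330.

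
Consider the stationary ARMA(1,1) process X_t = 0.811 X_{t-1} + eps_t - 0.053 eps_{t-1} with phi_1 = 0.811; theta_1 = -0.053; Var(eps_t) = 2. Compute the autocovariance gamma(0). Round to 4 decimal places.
\gamma(0) = 5.3573

Multiply the model equation by X_{t-k} and take expectations. With theta_0 = psi_0 = 1 and psi_j the MA(infinity) weights, this gives
  gamma(k) - sum_i phi_i gamma(k-i) = c_k,
  c_k = sigma^2 * sum_{j=k..q} theta_j psi_{j-k}   (c_k = 0 for k > q),
using gamma(-m) = gamma(m).
psi-weights needed (psi_j = theta_j + sum_i phi_i psi_{j-i}):
  psi_1 = theta_1 + phi_1 = -0.053 + (0.811) = 0.758
Right-hand sides:
  c_0 = sigma^2 (1 + theta_1 psi_1) = 2 * (1 + (-0.053)(0.758)) = 2 * 0.959826 = 1.919652
  c_1 = sigma^2 theta_1 = 2 * (-0.053) = -0.106
  c_2 = 0
Equations for k = 0 and k = 1 (AR order 1):
  gamma(0) = phi_1 gamma(1) + c_0
  gamma(1) = phi_1 gamma(0) + c_1
Substituting the second into the first: gamma(0) (1 - phi_1^2) = c_0 + phi_1 c_1, so
  gamma(0) = (c_0 + phi_1 c_1) / (1 - phi_1^2) = (1.919652 + (0.811)(-0.106)) / (1 - (0.811)^2) = 1.833686 / 0.342279 = 5.357285.
Therefore gamma(0) = 5.3573 (to 4 decimal places).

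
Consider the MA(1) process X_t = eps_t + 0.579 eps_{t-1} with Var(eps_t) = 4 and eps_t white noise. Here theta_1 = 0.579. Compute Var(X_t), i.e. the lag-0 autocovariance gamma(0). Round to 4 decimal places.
\gamma(0) = 5.3410

For an MA(q) process X_t = eps_t + sum_i theta_i eps_{t-i} with
Var(eps_t) = sigma^2, the variance is
  gamma(0) = sigma^2 * (1 + sum_i theta_i^2).
  sum_i theta_i^2 = (0.579)^2 = 0.335241.
  gamma(0) = 4 * (1 + 0.335241) = 4 * 1.335241 = 5.340964, which rounds to 5.3410.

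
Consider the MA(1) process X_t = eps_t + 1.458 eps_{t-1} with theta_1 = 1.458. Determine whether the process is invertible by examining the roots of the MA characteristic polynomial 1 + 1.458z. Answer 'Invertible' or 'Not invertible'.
\text{Not invertible}

The MA(q) characteristic polynomial is P(z) = 1 + 1.458z.
Invertibility requires all roots to lie outside the unit circle, i.e. |z| > 1 for every root.
This is linear in z: 1 + (1.458) z = 0  =>  z = -1/(1.458) = -0.685871,  |z| = 0.685871.
Moduli of all roots: 0.6859.
All moduli strictly greater than 1? No.
Verdict: Not invertible.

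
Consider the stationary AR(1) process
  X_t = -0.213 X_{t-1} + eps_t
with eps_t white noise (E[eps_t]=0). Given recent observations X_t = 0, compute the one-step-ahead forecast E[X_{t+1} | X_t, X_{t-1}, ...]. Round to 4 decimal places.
E[X_{t+1} \mid \mathcal F_t] = 0.0000

For an AR(p) model X_t = c + sum_i phi_i X_{t-i} + eps_t, the
one-step-ahead conditional mean is
  E[X_{t+1} | X_t, ...] = c + sum_i phi_i X_{t+1-i}.
Substitute known values:
  E[X_{t+1} | ...] = (-0.213) * (0)
                   = 0.0000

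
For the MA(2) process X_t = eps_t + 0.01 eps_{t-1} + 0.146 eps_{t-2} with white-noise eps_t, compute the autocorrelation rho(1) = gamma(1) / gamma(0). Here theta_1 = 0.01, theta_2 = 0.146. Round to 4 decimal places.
\rho(1) = 0.0112

For an MA(q) process with theta_0 = 1, the autocovariance is
  gamma(k) = sigma^2 * sum_{i=0..q-k} theta_i * theta_{i+k},
and rho(k) = gamma(k) / gamma(0). Sigma^2 cancels.
  numerator   = (1)*(0.01) + (0.01)*(0.146) = 0.01146.
  denominator = (1)^2 + (0.01)^2 + (0.146)^2 = 1.021416.
  rho(1) = 0.01146 / 1.021416 = 0.0112.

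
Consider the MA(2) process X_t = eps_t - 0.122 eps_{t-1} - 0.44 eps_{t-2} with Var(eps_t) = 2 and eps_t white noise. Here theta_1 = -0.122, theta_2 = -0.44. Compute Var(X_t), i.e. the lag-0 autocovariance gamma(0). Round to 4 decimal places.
\gamma(0) = 2.4170

For an MA(q) process X_t = eps_t + sum_i theta_i eps_{t-i} with
Var(eps_t) = sigma^2, the variance is
  gamma(0) = sigma^2 * (1 + sum_i theta_i^2).
  sum_i theta_i^2 = (-0.122)^2 + (-0.44)^2 = 0.014884 + 0.1936 = 0.208484.
  gamma(0) = 2 * (1 + 0.208484) = 2 * 1.208484 = 2.416968, which rounds to 2.4170.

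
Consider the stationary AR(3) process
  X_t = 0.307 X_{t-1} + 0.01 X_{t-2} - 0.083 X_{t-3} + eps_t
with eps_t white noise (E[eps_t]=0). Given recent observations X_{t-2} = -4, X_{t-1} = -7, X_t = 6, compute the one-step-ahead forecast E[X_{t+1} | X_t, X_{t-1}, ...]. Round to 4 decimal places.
E[X_{t+1} \mid \mathcal F_t] = 2.1040

For an AR(p) model X_t = c + sum_i phi_i X_{t-i} + eps_t, the
one-step-ahead conditional mean is
  E[X_{t+1} | X_t, ...] = c + sum_i phi_i X_{t+1-i}.
Substitute known values:
  E[X_{t+1} | ...] = (0.307) * (6) + (0.01) * (-7) + (-0.083) * (-4)
                   = 2.1040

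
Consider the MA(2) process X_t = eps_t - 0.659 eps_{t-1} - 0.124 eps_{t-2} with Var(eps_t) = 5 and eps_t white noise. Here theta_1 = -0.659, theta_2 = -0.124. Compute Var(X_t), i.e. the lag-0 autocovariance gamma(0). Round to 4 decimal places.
\gamma(0) = 7.2483

For an MA(q) process X_t = eps_t + sum_i theta_i eps_{t-i} with
Var(eps_t) = sigma^2, the variance is
  gamma(0) = sigma^2 * (1 + sum_i theta_i^2).
  sum_i theta_i^2 = (-0.659)^2 + (-0.124)^2 = 0.434281 + 0.015376 = 0.449657.
  gamma(0) = 5 * (1 + 0.449657) = 5 * 1.449657 = 7.248285, which rounds to 7.2483.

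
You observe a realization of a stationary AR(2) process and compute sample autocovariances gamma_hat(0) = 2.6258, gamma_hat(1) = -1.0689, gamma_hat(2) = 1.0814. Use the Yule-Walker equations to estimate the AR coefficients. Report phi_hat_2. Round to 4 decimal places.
\hat\phi_{2} = 0.2950

The Yule-Walker equations for an AR(p) process read, in matrix form,
  Gamma_p phi = r_p,   with   (Gamma_p)_{ij} = gamma(|i - j|),
                       (r_p)_i = gamma(i),   i,j = 1..p.
Substitute the sample gammas (Toeplitz matrix and right-hand side of size 2):
  Gamma_p = [[2.6258, -1.0689], [-1.0689, 2.6258]]
  r_p     = [-1.0689, 1.0814]
Written out:
  2.6258 phi_1 - 1.0689 phi_2 = -1.0689
  -1.0689 phi_1 + 2.6258 phi_2 = 1.0814
Solve by Cramer's rule:
  det = gamma(0)^2 - gamma(1)^2 = (2.6258)^2 - (-1.0689)^2 = 6.89482564 - 1.14254721 = 5.75227843
  phi_hat_1 = [gamma(1) gamma(0) - gamma(1) gamma(2)] / det = [(-1.0689)(2.6258) - (-1.0689)(1.0814)] / 5.75227843 = -1.65080916 / 5.75227843 = -0.287
  phi_hat_2 = [gamma(0) gamma(2) - gamma(1)^2] / det = [(2.6258)(1.0814) - (-1.0689)^2] / 5.75227843 = 1.69699291 / 5.75227843 = 0.295
So phi_hat = [-0.2870, 0.2950].
Therefore phi_hat_2 = 0.2950.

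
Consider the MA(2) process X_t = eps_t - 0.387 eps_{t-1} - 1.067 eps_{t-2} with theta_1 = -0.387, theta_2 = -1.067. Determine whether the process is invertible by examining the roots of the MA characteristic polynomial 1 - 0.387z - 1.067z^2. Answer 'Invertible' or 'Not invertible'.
\text{Not invertible}

The MA(q) characteristic polynomial is P(z) = 1 - 0.387z - 1.067z^2.
Invertibility requires all roots to lie outside the unit circle, i.e. |z| > 1 for every root.
Set 1 + (-0.387) z + (-1.067) z^2 = 0, i.e. a z^2 + b z + c = 0 with a = -1.067, b = -0.387, c = 1.
Discriminant D = b^2 - 4ac = (-0.387)^2 - 4*(-1.067)*1 = 0.149769 - (-4.268) = 4.417769.
D >= 0, so the roots are real: z = (-b +/- sqrt(D)) / (2a) = (0.387 +/- 2.101849) / (-2.134).
  z_1 = (0.387 + 2.101849) / (-2.134) = -1.1663,   |z_1| = 1.1663.
  z_2 = (0.387 - 2.101849) / (-2.134) = 0.8036,   |z_2| = 0.8036.
Moduli of all roots: 1.1663, 0.8036.
All moduli strictly greater than 1? No.
Verdict: Not invertible.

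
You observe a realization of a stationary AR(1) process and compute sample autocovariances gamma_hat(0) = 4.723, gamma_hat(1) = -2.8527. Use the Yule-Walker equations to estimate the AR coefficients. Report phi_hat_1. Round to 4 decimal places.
\hat\phi_{1} = -0.6040

The Yule-Walker equations for an AR(p) process read, in matrix form,
  Gamma_p phi = r_p,   with   (Gamma_p)_{ij} = gamma(|i - j|),
                       (r_p)_i = gamma(i),   i,j = 1..p.
Substitute the sample gammas (Toeplitz matrix and right-hand side of size 1):
  Gamma_p = [[4.723]]
  r_p     = [-2.8527]
With p = 1 this is the single equation gamma(0) phi_1 = gamma(1):
  phi_hat_1 = gamma(1) / gamma(0) = -2.8527 / 4.723 = -0.6040.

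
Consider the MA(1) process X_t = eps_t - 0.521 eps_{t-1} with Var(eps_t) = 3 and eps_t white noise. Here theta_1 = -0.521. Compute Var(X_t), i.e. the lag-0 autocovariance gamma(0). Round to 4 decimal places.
\gamma(0) = 3.8143

For an MA(q) process X_t = eps_t + sum_i theta_i eps_{t-i} with
Var(eps_t) = sigma^2, the variance is
  gamma(0) = sigma^2 * (1 + sum_i theta_i^2).
  sum_i theta_i^2 = (-0.521)^2 = 0.271441.
  gamma(0) = 3 * (1 + 0.271441) = 3 * 1.271441 = 3.814323, which rounds to 3.8143.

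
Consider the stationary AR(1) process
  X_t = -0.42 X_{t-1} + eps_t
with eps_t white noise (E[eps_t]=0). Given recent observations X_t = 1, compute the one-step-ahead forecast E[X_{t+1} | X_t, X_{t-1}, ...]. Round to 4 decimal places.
E[X_{t+1} \mid \mathcal F_t] = -0.4200

For an AR(p) model X_t = c + sum_i phi_i X_{t-i} + eps_t, the
one-step-ahead conditional mean is
  E[X_{t+1} | X_t, ...] = c + sum_i phi_i X_{t+1-i}.
Substitute known values:
  E[X_{t+1} | ...] = (-0.42) * (1)
                   = -0.4200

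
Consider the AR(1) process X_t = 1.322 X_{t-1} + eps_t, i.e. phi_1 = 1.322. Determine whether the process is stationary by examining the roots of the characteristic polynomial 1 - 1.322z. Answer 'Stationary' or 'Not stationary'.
\text{Not stationary}

The AR(p) characteristic polynomial is P(z) = 1 - 1.322z.
Stationarity requires all roots to lie outside the unit circle, i.e. |z| > 1 for every root.
This is linear in z: 1 + (-1.322) z = 0  =>  z = -1/(-1.322) = 0.75643,  |z| = 0.75643.
Moduli of all roots: 0.7564.
All moduli strictly greater than 1? No.
Verdict: Not stationary.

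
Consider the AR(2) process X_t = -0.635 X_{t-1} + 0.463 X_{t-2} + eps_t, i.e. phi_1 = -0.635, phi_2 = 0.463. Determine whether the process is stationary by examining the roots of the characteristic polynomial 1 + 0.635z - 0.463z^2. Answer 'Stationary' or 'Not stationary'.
\text{Not stationary}

The AR(p) characteristic polynomial is P(z) = 1 + 0.635z - 0.463z^2.
Stationarity requires all roots to lie outside the unit circle, i.e. |z| > 1 for every root.
Set 1 + (0.635) z + (-0.463) z^2 = 0, i.e. a z^2 + b z + c = 0 with a = -0.463, b = 0.635, c = 1.
Discriminant D = b^2 - 4ac = (0.635)^2 - 4*(-0.463)*1 = 0.403225 - (-1.852) = 2.255225.
D >= 0, so the roots are real: z = (-b +/- sqrt(D)) / (2a) = (-0.635 +/- 1.501741) / (-0.926).
  z_1 = (-0.635 + 1.501741) / (-0.926) = -0.936,   |z_1| = 0.936.
  z_2 = (-0.635 - 1.501741) / (-0.926) = 2.3075,   |z_2| = 2.3075.
Moduli of all roots: 0.9360, 2.3075.
All moduli strictly greater than 1? No.
Verdict: Not stationary.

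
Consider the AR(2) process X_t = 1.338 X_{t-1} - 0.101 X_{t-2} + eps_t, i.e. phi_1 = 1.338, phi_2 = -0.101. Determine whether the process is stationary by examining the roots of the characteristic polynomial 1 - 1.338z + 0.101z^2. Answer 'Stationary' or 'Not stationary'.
\text{Not stationary}

The AR(p) characteristic polynomial is P(z) = 1 - 1.338z + 0.101z^2.
Stationarity requires all roots to lie outside the unit circle, i.e. |z| > 1 for every root.
Set 1 + (-1.338) z + (0.101) z^2 = 0, i.e. a z^2 + b z + c = 0 with a = 0.101, b = -1.338, c = 1.
Discriminant D = b^2 - 4ac = (-1.338)^2 - 4*(0.101)*1 = 1.790244 - (0.404) = 1.386244.
D >= 0, so the roots are real: z = (-b +/- sqrt(D)) / (2a) = (1.338 +/- 1.177389) / (0.202).
  z_1 = (1.338 + 1.177389) / (0.202) = 12.4524,   |z_1| = 12.4524.
  z_2 = (1.338 - 1.177389) / (0.202) = 0.7951,   |z_2| = 0.7951.
Moduli of all roots: 12.4524, 0.7951.
All moduli strictly greater than 1? No.
Verdict: Not stationary.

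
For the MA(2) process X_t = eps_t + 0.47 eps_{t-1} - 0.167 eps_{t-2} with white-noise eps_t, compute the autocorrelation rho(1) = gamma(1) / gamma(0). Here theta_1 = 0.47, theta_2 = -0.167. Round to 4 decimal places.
\rho(1) = 0.3135

For an MA(q) process with theta_0 = 1, the autocovariance is
  gamma(k) = sigma^2 * sum_{i=0..q-k} theta_i * theta_{i+k},
and rho(k) = gamma(k) / gamma(0). Sigma^2 cancels.
  numerator   = (1)*(0.47) + (0.47)*(-0.167) = 0.39151.
  denominator = (1)^2 + (0.47)^2 + (-0.167)^2 = 1.248789.
  rho(1) = 0.39151 / 1.248789 = 0.3135.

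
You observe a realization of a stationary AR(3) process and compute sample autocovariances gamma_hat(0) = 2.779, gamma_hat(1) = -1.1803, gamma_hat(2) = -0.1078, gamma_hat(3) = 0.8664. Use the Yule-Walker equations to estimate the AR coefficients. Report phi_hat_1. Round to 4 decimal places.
\hat\phi_{1} = -0.4760

The Yule-Walker equations for an AR(p) process read, in matrix form,
  Gamma_p phi = r_p,   with   (Gamma_p)_{ij} = gamma(|i - j|),
                       (r_p)_i = gamma(i),   i,j = 1..p.
Substitute the sample gammas (Toeplitz matrix and right-hand side of size 3):
  Gamma_p = [[2.779, -1.1803, -0.1078], [-1.1803, 2.779, -1.1803], [-0.1078, -1.1803, 2.779]]
  r_p     = [-1.1803, -0.1078, 0.8664]
Written out (R1..R3):
  (R1) 2.779 phi_1 - 1.1803 phi_2 - 0.1078 phi_3 = -1.1803
  (R2) -1.1803 phi_1 + 2.779 phi_2 - 1.1803 phi_3 = -0.1078
  (R3) -0.1078 phi_1 - 1.1803 phi_2 + 2.779 phi_3 = 0.8664
Gaussian elimination:
  R2 <- R2 - (-1.1803/2.779) R1 = R2 - (-0.424721) R1:  2.277702 phi_2 - 1.226085 phi_3 = -0.609098
  R3 <- R3 - (-0.1078/2.779) R1 = R3 - (-0.038791) R1:  -1.226085 phi_2 + 2.774818 phi_3 = 0.820615
  R3 <- R3 - (-1.226085/2.277702) R2 = R3 - (-0.538299) R2:  2.114818 phi_3 = 0.492738
Back-substitution:
  phi_hat_3 = 0.492738 / 2.114818 = 0.232993
  phi_hat_2 = (-0.609098 - (-1.226085)(0.232993)) / 2.277702 = -0.141998
  phi_hat_1 = (-1.1803 - (-1.1803)(-0.141998) - (-0.1078)(0.232993)) / 2.779 = -0.475993
So phi_hat = [-0.4760, -0.1420, 0.2330].
Therefore phi_hat_1 = -0.4760.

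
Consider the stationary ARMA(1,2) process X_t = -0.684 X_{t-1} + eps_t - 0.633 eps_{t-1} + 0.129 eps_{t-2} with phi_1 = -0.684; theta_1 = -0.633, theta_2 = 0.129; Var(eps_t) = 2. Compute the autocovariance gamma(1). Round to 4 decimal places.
\gamma(1) = -8.0729

Multiply the model equation by X_{t-k} and take expectations. With theta_0 = psi_0 = 1 and psi_j the MA(infinity) weights, this gives
  gamma(k) - sum_i phi_i gamma(k-i) = c_k,
  c_k = sigma^2 * sum_{j=k..q} theta_j psi_{j-k}   (c_k = 0 for k > q),
using gamma(-m) = gamma(m).
psi-weights needed (psi_j = theta_j + sum_i phi_i psi_{j-i}):
  psi_1 = theta_1 + phi_1 = -0.633 + (-0.684) = -1.317
  psi_2 = theta_2 + phi_1 psi_1 = 0.129 + (-0.684)(-1.317) = 1.029828
Right-hand sides:
  c_0 = sigma^2 (1 + theta_1 psi_1 + theta_2 psi_2) = 2 * (1 + (-0.633)(-1.317) + (0.129)(1.029828)) = 2 * 1.966509 = 3.933018
  c_1 = sigma^2 (theta_1 + theta_2 psi_1) = 2 * (-0.633 + (0.129)(-1.317)) = -1.605786
  c_2 = sigma^2 theta_2 = 2 * (0.129) = 0.258
Equations for k = 0 and k = 1 (AR order 1):
  gamma(0) = phi_1 gamma(1) + c_0
  gamma(1) = phi_1 gamma(0) + c_1
Substituting the second into the first: gamma(0) (1 - phi_1^2) = c_0 + phi_1 c_1, so
  gamma(0) = (c_0 + phi_1 c_1) / (1 - phi_1^2) = (3.933018 + (-0.684)(-1.605786)) / (1 - (-0.684)^2) = 5.031375 / 0.532144 = 9.454913.
  gamma(1) = phi_1 gamma(0) + c_1 = (-0.684)(9.454913) + (-1.605786) = -8.072947.
Therefore gamma(1) = -8.0729 (to 4 decimal places).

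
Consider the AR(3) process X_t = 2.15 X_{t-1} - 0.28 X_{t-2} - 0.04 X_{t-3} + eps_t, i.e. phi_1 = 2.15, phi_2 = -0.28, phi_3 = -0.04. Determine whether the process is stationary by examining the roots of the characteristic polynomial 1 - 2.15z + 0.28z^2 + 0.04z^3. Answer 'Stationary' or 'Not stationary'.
\text{Not stationary}

The AR(p) characteristic polynomial is P(z) = 1 - 2.15z + 0.28z^2 + 0.04z^3.
Stationarity requires all roots to lie outside the unit circle, i.e. |z| > 1 for every root.
Degree 3: look for a simple real root z0 first, then factor out (1 - z/z0) and solve the remaining quadratic.
Testing z0 = 0.5: P(0.5) = 1 + (-2.15)(0.5) + (0.28)(0.5)^2 + (0.04)(0.5)^3
  = 1 + (-1.075) + (0.07) + (0.005) = 0.  So z_0 = 0.5 is a root, |z_0| = 0.5.
Divide out the factor (1 - 2 z) = (1 - z/z0) (since 1/z0 = 2):
  P(z) = (1 - 2 z)(1 + (-0.15) z + (-0.02) z^2)
  [check: z-coef -0.15 - (2) = -2.15; z^2-coef -0.02 - (2)(-0.15) = 0.28; z^3-coef -(2)(-0.02) = 0.04.]
Remaining roots from the quadratic factor 1 + (-0.15) z + (-0.02) z^2:
  Set 1 + (-0.15) z + (-0.02) z^2 = 0, i.e. a z^2 + b z + c = 0 with a = -0.02, b = -0.15, c = 1.
  Discriminant D = b^2 - 4ac = (-0.15)^2 - 4*(-0.02)*1 = 0.0225 - (-0.08) = 0.1025.
  D >= 0, so the roots are real: z = (-b +/- sqrt(D)) / (2a) = (0.15 +/- 0.320156) / (-0.04).
    z_1 = (0.15 + 0.320156) / (-0.04) = -11.7539,   |z_1| = 11.7539.
    z_2 = (0.15 - 0.320156) / (-0.04) = 4.2539,   |z_2| = 4.2539.
Moduli of all roots: 0.5000, 11.7539, 4.2539.
All moduli strictly greater than 1? No.
Verdict: Not stationary.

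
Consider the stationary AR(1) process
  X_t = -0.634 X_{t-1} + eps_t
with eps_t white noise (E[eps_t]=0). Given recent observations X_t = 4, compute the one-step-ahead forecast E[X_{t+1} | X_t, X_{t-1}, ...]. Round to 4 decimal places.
E[X_{t+1} \mid \mathcal F_t] = -2.5360

For an AR(p) model X_t = c + sum_i phi_i X_{t-i} + eps_t, the
one-step-ahead conditional mean is
  E[X_{t+1} | X_t, ...] = c + sum_i phi_i X_{t+1-i}.
Substitute known values:
  E[X_{t+1} | ...] = (-0.634) * (4)
                   = -2.5360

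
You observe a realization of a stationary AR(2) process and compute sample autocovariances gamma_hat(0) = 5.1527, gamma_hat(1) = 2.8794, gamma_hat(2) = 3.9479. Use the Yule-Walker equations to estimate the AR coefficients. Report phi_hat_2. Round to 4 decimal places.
\hat\phi_{2} = 0.6600

The Yule-Walker equations for an AR(p) process read, in matrix form,
  Gamma_p phi = r_p,   with   (Gamma_p)_{ij} = gamma(|i - j|),
                       (r_p)_i = gamma(i),   i,j = 1..p.
Substitute the sample gammas (Toeplitz matrix and right-hand side of size 2):
  Gamma_p = [[5.1527, 2.8794], [2.8794, 5.1527]]
  r_p     = [2.8794, 3.9479]
Written out:
  5.1527 phi_1 + 2.8794 phi_2 = 2.8794
  2.8794 phi_1 + 5.1527 phi_2 = 3.9479
Solve by Cramer's rule:
  det = gamma(0)^2 - gamma(1)^2 = (5.1527)^2 - (2.8794)^2 = 26.55031729 - 8.29094436 = 18.25937293
  phi_hat_1 = [gamma(1) gamma(0) - gamma(1) gamma(2)] / det = [(2.8794)(5.1527) - (2.8794)(3.9479)] / 18.25937293 = 3.46910112 / 18.25937293 = 0.19
  phi_hat_2 = [gamma(0) gamma(2) - gamma(1)^2] / det = [(5.1527)(3.9479) - (2.8794)^2] / 18.25937293 = 12.05139997 / 18.25937293 = 0.66
So phi_hat = [0.1900, 0.6600].
Therefore phi_hat_2 = 0.6600.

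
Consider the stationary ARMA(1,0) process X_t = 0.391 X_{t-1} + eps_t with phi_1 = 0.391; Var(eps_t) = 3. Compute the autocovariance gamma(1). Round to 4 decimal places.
\gamma(1) = 1.3847

Multiply the model equation by X_{t-k} and take expectations. With theta_0 = psi_0 = 1 and psi_j the MA(infinity) weights, this gives
  gamma(k) - sum_i phi_i gamma(k-i) = c_k,
  c_k = sigma^2 * sum_{j=k..q} theta_j psi_{j-k}   (c_k = 0 for k > q),
using gamma(-m) = gamma(m).
Pure AR (q = 0): c_0 = sigma^2 = 3, c_k = 0 for k >= 1.
Equations for k = 0 and k = 1 (AR order 1):
  gamma(0) = phi_1 gamma(1) + c_0
  gamma(1) = phi_1 gamma(0) + c_1
Substituting the second into the first: gamma(0) (1 - phi_1^2) = c_0 + phi_1 c_1, so
  gamma(0) = c_0 / (1 - phi_1^2) = 3 / (1 - (0.391)^2) = 3 / 0.847119 = 3.541415.
  gamma(1) = phi_1 gamma(0) = (0.391)(3.541415) = 1.384693.
Therefore gamma(1) = 1.3847 (to 4 decimal places).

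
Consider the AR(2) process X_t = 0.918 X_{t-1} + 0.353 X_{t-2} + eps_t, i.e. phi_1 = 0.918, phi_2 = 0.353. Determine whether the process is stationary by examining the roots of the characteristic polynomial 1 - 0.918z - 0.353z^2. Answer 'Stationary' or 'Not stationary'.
\text{Not stationary}

The AR(p) characteristic polynomial is P(z) = 1 - 0.918z - 0.353z^2.
Stationarity requires all roots to lie outside the unit circle, i.e. |z| > 1 for every root.
Set 1 + (-0.918) z + (-0.353) z^2 = 0, i.e. a z^2 + b z + c = 0 with a = -0.353, b = -0.918, c = 1.
Discriminant D = b^2 - 4ac = (-0.918)^2 - 4*(-0.353)*1 = 0.842724 - (-1.412) = 2.254724.
D >= 0, so the roots are real: z = (-b +/- sqrt(D)) / (2a) = (0.918 +/- 1.501574) / (-0.706).
  z_1 = (0.918 + 1.501574) / (-0.706) = -3.4272,   |z_1| = 3.4272.
  z_2 = (0.918 - 1.501574) / (-0.706) = 0.8266,   |z_2| = 0.8266.
Moduli of all roots: 3.4272, 0.8266.
All moduli strictly greater than 1? No.
Verdict: Not stationary.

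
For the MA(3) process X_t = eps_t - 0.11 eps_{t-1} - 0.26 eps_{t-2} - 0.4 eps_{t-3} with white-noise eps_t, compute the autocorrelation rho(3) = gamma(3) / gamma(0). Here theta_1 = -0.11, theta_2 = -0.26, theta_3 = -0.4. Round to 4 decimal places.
\rho(3) = -0.3227

For an MA(q) process with theta_0 = 1, the autocovariance is
  gamma(k) = sigma^2 * sum_{i=0..q-k} theta_i * theta_{i+k},
and rho(k) = gamma(k) / gamma(0). Sigma^2 cancels.
  numerator   = (1)*(-0.4) = -0.4.
  denominator = (1)^2 + (-0.11)^2 + (-0.26)^2 + (-0.4)^2 = 1.2397.
  rho(3) = -0.4 / 1.2397 = -0.3227.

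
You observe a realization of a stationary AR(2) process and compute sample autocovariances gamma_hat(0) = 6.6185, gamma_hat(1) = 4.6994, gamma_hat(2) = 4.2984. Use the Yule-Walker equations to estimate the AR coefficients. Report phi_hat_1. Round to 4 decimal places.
\hat\phi_{1} = 0.5020

The Yule-Walker equations for an AR(p) process read, in matrix form,
  Gamma_p phi = r_p,   with   (Gamma_p)_{ij} = gamma(|i - j|),
                       (r_p)_i = gamma(i),   i,j = 1..p.
Substitute the sample gammas (Toeplitz matrix and right-hand side of size 2):
  Gamma_p = [[6.6185, 4.6994], [4.6994, 6.6185]]
  r_p     = [4.6994, 4.2984]
Written out:
  6.6185 phi_1 + 4.6994 phi_2 = 4.6994
  4.6994 phi_1 + 6.6185 phi_2 = 4.2984
Solve by Cramer's rule:
  det = gamma(0)^2 - gamma(1)^2 = (6.6185)^2 - (4.6994)^2 = 43.80454225 - 22.08436036 = 21.72018189
  phi_hat_1 = [gamma(1) gamma(0) - gamma(1) gamma(2)] / det = [(4.6994)(6.6185) - (4.6994)(4.2984)] / 21.72018189 = 10.90307794 / 21.72018189 = 0.502
  phi_hat_2 = [gamma(0) gamma(2) - gamma(1)^2] / det = [(6.6185)(4.2984) - (4.6994)^2] / 21.72018189 = 6.36460004 / 21.72018189 = 0.293
So phi_hat = [0.5020, 0.2930].
Therefore phi_hat_1 = 0.5020.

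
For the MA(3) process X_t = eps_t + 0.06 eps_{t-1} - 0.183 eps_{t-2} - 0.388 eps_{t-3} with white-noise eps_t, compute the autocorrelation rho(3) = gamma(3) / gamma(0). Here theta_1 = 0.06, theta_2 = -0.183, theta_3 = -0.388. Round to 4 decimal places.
\rho(3) = -0.3267

For an MA(q) process with theta_0 = 1, the autocovariance is
  gamma(k) = sigma^2 * sum_{i=0..q-k} theta_i * theta_{i+k},
and rho(k) = gamma(k) / gamma(0). Sigma^2 cancels.
  numerator   = (1)*(-0.388) = -0.388.
  denominator = (1)^2 + (0.06)^2 + (-0.183)^2 + (-0.388)^2 = 1.187633.
  rho(3) = -0.388 / 1.187633 = -0.3267.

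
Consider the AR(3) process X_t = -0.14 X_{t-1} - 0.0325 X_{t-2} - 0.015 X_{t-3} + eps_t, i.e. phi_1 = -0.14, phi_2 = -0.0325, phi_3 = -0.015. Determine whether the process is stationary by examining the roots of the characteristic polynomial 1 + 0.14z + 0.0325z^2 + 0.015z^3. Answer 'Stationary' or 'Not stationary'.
\text{Stationary}

The AR(p) characteristic polynomial is P(z) = 1 + 0.14z + 0.0325z^2 + 0.015z^3.
Stationarity requires all roots to lie outside the unit circle, i.e. |z| > 1 for every root.
Degree 3: look for a simple real root z0 first, then factor out (1 - z/z0) and solve the remaining quadratic.
Testing z0 = -4: P(-4) = 1 + (0.14)(-4) + (0.0325)(-4)^2 + (0.015)(-4)^3
  = 1 + (-0.56) + (0.52) + (-0.96) = 0.  So z_0 = -4 is a root, |z_0| = 4.
Divide out the factor (1 + 0.25 z) = (1 - z/z0) (since 1/z0 = -0.25):
  P(z) = (1 + 0.25 z)(1 + (-0.11) z + (0.06) z^2)
  [check: z-coef -0.11 - (-0.25) = 0.14; z^2-coef 0.06 - (-0.25)(-0.11) = 0.0325; z^3-coef -(-0.25)(0.06) = 0.015.]
Remaining roots from the quadratic factor 1 + (-0.11) z + (0.06) z^2:
  Set 1 + (-0.11) z + (0.06) z^2 = 0, i.e. a z^2 + b z + c = 0 with a = 0.06, b = -0.11, c = 1.
  Discriminant D = b^2 - 4ac = (-0.11)^2 - 4*(0.06)*1 = 0.0121 - (0.24) = -0.2279.
  D < 0, so the roots are the complex-conjugate pair z = (-b +/- i sqrt(-D)) / (2a) = 0.9167 +/- 3.9782i.
  For a conjugate pair |z|^2 = z * conj(z) = (product of roots) = c/a = 1/(0.06) = 16.666667, so |z| = sqrt(16.666667) = 4.0825 for both roots.
Moduli of all roots: 4.0000, 4.0825, 4.0825.
All moduli strictly greater than 1? Yes.
Verdict: Stationary.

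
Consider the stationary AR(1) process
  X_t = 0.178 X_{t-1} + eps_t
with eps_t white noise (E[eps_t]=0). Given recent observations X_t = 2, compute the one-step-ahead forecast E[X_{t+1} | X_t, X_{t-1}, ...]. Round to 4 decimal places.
E[X_{t+1} \mid \mathcal F_t] = 0.3560

For an AR(p) model X_t = c + sum_i phi_i X_{t-i} + eps_t, the
one-step-ahead conditional mean is
  E[X_{t+1} | X_t, ...] = c + sum_i phi_i X_{t+1-i}.
Substitute known values:
  E[X_{t+1} | ...] = (0.178) * (2)
                   = 0.3560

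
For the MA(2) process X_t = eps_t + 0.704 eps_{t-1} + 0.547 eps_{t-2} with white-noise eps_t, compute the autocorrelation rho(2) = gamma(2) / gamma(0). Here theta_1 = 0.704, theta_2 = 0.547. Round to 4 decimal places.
\rho(2) = 0.3048

For an MA(q) process with theta_0 = 1, the autocovariance is
  gamma(k) = sigma^2 * sum_{i=0..q-k} theta_i * theta_{i+k},
and rho(k) = gamma(k) / gamma(0). Sigma^2 cancels.
  numerator   = (1)*(0.547) = 0.547.
  denominator = (1)^2 + (0.704)^2 + (0.547)^2 = 1.794825.
  rho(2) = 0.547 / 1.794825 = 0.3048.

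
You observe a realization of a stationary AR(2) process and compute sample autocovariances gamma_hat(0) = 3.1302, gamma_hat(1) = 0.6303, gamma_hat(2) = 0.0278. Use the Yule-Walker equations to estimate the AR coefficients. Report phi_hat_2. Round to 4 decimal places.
\hat\phi_{2} = -0.0330

The Yule-Walker equations for an AR(p) process read, in matrix form,
  Gamma_p phi = r_p,   with   (Gamma_p)_{ij} = gamma(|i - j|),
                       (r_p)_i = gamma(i),   i,j = 1..p.
Substitute the sample gammas (Toeplitz matrix and right-hand side of size 2):
  Gamma_p = [[3.1302, 0.6303], [0.6303, 3.1302]]
  r_p     = [0.6303, 0.0278]
Written out:
  3.1302 phi_1 + 0.6303 phi_2 = 0.6303
  0.6303 phi_1 + 3.1302 phi_2 = 0.0278
Solve by Cramer's rule:
  det = gamma(0)^2 - gamma(1)^2 = (3.1302)^2 - (0.6303)^2 = 9.79815204 - 0.39727809 = 9.40087395
  phi_hat_1 = [gamma(1) gamma(0) - gamma(1) gamma(2)] / det = [(0.6303)(3.1302) - (0.6303)(0.0278)] / 9.40087395 = 1.95544272 / 9.40087395 = 0.208
  phi_hat_2 = [gamma(0) gamma(2) - gamma(1)^2] / det = [(3.1302)(0.0278) - (0.6303)^2] / 9.40087395 = -0.31025853 / 9.40087395 = -0.033
So phi_hat = [0.2080, -0.0330].
Therefore phi_hat_2 = -0.0330.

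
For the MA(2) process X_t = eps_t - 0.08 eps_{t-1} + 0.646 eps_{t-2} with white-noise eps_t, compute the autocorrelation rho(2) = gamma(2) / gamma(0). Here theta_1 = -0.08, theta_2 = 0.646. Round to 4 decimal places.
\rho(2) = 0.4537

For an MA(q) process with theta_0 = 1, the autocovariance is
  gamma(k) = sigma^2 * sum_{i=0..q-k} theta_i * theta_{i+k},
and rho(k) = gamma(k) / gamma(0). Sigma^2 cancels.
  numerator   = (1)*(0.646) = 0.646.
  denominator = (1)^2 + (-0.08)^2 + (0.646)^2 = 1.423716.
  rho(2) = 0.646 / 1.423716 = 0.4537.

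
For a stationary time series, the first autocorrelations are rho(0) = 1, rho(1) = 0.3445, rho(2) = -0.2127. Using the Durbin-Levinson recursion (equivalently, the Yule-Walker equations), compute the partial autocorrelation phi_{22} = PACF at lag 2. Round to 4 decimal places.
\phi_{22} = -0.3760

The PACF at lag k is phi_{kk}, the last component of the solution
to the Yule-Walker system G_k phi = r_k where
  (G_k)_{ij} = rho(|i - j|), (r_k)_i = rho(i), i,j = 1..k.
Equivalently, Durbin-Levinson gives phi_{kk} iteratively:
  phi_{11} = rho(1)
  phi_{kk} = [rho(k) - sum_{j=1..k-1} phi_{k-1,j} rho(k-j)]
            / [1 - sum_{j=1..k-1} phi_{k-1,j} rho(j)],
  phi_{k,j} = phi_{k-1,j} - phi_{kk} phi_{k-1,k-j},  j = 1..k-1.
Step k = 1:
  phi_11 = rho(1) = 0.3445.
Step k = 2:
  phi_22 = [rho(2) - phi_11 rho(1)] / [1 - phi_11 rho(1)] = [-0.2127 - (0.3445)(0.3445)] / [1 - (0.3445)(0.3445)]
         = -0.33138025 / 0.88131975 = -0.376.
Therefore phi_{22} = -0.3760.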